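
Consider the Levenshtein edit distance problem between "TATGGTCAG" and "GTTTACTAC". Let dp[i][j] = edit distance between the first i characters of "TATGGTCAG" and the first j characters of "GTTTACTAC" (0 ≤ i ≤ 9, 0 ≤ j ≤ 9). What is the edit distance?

   ''  G  T  T  T  A  C  T  A  C
''  0  1  2  3  4  5  6  7  8  9
 T  1  1  1  2  3  4  5  6  7  8
 A  2  2  2  2  3  3  4  5  6  7
 T  3  3  2  2  2  3  4  4  5  6
 G  4  3  3  3  3  3  4  5  5  6
 G  5  4  4  4  4  4  4  5  6  6
 T  6  5  4  4  4  5  5  4  5  6
 C  7  6  5  5  5  5  5  5  5  5
 A  8  7  6  6  6  5  6  6  5  6
 G  9  8  7  7  7  6  6  7  6  6

6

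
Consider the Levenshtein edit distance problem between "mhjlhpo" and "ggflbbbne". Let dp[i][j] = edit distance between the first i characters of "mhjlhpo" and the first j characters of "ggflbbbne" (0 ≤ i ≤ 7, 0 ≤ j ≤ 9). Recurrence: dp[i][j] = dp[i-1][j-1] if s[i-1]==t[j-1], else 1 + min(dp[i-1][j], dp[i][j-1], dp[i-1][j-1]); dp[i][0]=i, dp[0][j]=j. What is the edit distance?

   ''  g  g  f  l  b  b  b  n  e
''  0  1  2  3  4  5  6  7  8  9
 m  1  1  2  3  4  5  6  7  8  9
 h  2  2  2  3  4  5  6  7  8  9
 j  3  3  3  3  4  5  6  7  8  9
 l  4  4  4  4  3  4  5  6  7  8
 h  5  5  5  5  4  4  5  6  7  8
 p  6  6  6  6  5  5  5  6  7  8
 o  7  7  7  7  6  6  6  6  7  8

8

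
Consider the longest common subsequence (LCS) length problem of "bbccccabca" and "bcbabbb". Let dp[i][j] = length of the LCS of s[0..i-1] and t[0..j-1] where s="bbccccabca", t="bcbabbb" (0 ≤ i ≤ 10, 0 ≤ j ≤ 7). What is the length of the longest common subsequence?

4

   ''  b  c  b  a  b  b  b
''  0  0  0  0  0  0  0  0
 b  0  1  1  1  1  1  1  1
 b  0  1  1  2  2  2  2  2
 c  0  1  2  2  2  2  2  2
 c  0  1  2  2  2  2  2  2
 c  0  1  2  2  2  2  2  2
 c  0  1  2  2  2  2  2  2
 a  0  1  2  2  3  3  3  3
 b  0  1  2  3  3  4  4  4
 c  0  1  2  3  3  4  4  4
 a  0  1  2  3  4  4  4  4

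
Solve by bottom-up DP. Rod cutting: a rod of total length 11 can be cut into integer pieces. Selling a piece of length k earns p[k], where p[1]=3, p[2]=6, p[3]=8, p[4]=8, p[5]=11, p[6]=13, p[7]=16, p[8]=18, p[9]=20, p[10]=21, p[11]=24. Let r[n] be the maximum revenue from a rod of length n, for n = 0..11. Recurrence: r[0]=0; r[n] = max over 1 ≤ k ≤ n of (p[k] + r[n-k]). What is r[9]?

27

   n    0    1    2    3    4    5    6    7    8    9   10   11
r[n]    0    3    6    9   12   15   18   21   24   27   30   33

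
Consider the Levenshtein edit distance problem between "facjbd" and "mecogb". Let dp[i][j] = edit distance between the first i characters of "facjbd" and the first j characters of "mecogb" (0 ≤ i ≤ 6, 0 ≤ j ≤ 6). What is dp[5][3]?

4

   ''  m  e  c  o  g  b
''  0  1  2  3  4  5  6
 f  1  1  2  3  4  5  6
 a  2  2  2  3  4  5  6
 c  3  3  3  2  3  4  5
 j  4  4  4  3  3  4  5
 b  5  5  5  4  4  4  4
 d  6  6  6  5  5  5  5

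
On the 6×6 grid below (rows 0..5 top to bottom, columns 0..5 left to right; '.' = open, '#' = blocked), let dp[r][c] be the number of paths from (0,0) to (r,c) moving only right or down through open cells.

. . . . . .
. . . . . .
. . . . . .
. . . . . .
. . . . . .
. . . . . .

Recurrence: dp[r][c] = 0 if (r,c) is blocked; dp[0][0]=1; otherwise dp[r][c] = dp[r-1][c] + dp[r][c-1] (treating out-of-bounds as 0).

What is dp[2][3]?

r\c   0   1   2   3   4   5
  0   1   1   1   1   1   1
  1   1   2   3   4   5   6
  2   1   3   6  10  15  21
  3   1   4  10  20  35  56
  4   1   5  15  35  70 126
  5   1   6  21  56 126 252

10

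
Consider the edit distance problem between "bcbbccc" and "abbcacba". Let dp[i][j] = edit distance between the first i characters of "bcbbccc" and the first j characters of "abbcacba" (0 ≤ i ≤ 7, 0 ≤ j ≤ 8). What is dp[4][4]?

   ''  a  b  b  c  a  c  b  a
''  0  1  2  3  4  5  6  7  8
 b  1  1  1  2  3  4  5  6  7
 c  2  2  2  2  2  3  4  5  6
 b  3  3  2  2  3  3  4  4  5
 b  4  4  3  2  3  4  4  4  5
 c  5  5  4  3  2  3  4  5  5
 c  6  6  5  4  3  3  3  4  5
 c  7  7  6  5  4  4  3  4  5

3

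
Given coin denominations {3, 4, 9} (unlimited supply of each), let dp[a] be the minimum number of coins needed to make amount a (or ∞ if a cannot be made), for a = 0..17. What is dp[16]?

 a  0  1  2  3  4  5  6  7  8  9 10 11 12 13 14 15 16 17
dp  0  -  -  1  1  -  2  2  2  1  3  3  2  2  4  3  3  3
(- denotes ∞ / unreachable)

3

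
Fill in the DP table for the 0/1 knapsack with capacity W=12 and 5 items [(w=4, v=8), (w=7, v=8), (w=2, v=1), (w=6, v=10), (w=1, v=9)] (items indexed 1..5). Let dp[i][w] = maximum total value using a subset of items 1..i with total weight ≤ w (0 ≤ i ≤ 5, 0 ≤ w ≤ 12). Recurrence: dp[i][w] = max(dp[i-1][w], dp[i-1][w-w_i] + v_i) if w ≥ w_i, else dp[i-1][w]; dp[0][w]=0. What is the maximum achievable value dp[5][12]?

i\w   0   1   2   3   4   5   6   7   8   9  10  11  12
  0   0   0   0   0   0   0   0   0   0   0   0   0   0
  1   0   0   0   0   8   8   8   8   8   8   8   8   8
  2   0   0   0   0   8   8   8   8   8   8   8  16  16
  3   0   0   1   1   8   8   9   9   9   9   9  16  16
  4   0   0   1   1   8   8  10  10  11  11  18  18  19
  5   0   9   9  10  10  17  17  19  19  20  20  27  27

27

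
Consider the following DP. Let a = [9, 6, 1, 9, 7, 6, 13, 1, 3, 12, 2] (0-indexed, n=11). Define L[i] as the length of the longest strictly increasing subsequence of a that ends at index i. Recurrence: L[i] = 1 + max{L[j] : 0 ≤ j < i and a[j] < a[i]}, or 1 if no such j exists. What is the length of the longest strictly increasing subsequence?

   i    0    1    2    3    4    5    6    7    8    9   10
a[i]    9    6    1    9    7    6   13    1    3   12    2
L[i]    1    1    1    2    2    2    3    1    2    3    2

3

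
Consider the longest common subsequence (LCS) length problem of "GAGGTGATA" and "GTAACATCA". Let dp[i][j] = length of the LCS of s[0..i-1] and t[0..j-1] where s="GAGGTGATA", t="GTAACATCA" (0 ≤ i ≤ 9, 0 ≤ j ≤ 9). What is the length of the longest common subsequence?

5

   ''  G  T  A  A  C  A  T  C  A
''  0  0  0  0  0  0  0  0  0  0
 G  0  1  1  1  1  1  1  1  1  1
 A  0  1  1  2  2  2  2  2  2  2
 G  0  1  1  2  2  2  2  2  2  2
 G  0  1  1  2  2  2  2  2  2  2
 T  0  1  2  2  2  2  2  3  3  3
 G  0  1  2  2  2  2  2  3  3  3
 A  0  1  2  3  3  3  3  3  3  4
 T  0  1  2  3  3  3  3  4  4  4
 A  0  1  2  3  4  4  4  4  4  5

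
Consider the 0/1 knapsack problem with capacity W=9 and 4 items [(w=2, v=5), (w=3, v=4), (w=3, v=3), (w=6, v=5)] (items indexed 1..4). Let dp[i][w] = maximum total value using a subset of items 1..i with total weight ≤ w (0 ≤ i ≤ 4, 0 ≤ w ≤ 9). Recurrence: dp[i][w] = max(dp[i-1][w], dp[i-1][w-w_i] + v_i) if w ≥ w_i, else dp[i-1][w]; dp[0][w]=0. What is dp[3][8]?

12

i\w   0   1   2   3   4   5   6   7   8   9
  0   0   0   0   0   0   0   0   0   0   0
  1   0   0   5   5   5   5   5   5   5   5
  2   0   0   5   5   5   9   9   9   9   9
  3   0   0   5   5   5   9   9   9  12  12
  4   0   0   5   5   5   9   9   9  12  12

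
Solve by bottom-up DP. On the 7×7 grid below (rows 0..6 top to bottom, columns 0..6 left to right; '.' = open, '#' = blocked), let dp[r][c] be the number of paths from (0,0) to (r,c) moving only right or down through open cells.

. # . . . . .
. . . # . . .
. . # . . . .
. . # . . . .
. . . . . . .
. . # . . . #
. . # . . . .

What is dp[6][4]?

r\c   0   1   2   3   4   5   6
  0   1   0   0   0   0   0   0
  1   1   1   1   0   0   0   0
  2   1   2   0   0   0   0   0
  3   1   3   0   0   0   0   0
  4   1   4   4   4   4   4   4
  5   1   5   0   4   8  12   0
  6   1   6   0   4  12  24  24

12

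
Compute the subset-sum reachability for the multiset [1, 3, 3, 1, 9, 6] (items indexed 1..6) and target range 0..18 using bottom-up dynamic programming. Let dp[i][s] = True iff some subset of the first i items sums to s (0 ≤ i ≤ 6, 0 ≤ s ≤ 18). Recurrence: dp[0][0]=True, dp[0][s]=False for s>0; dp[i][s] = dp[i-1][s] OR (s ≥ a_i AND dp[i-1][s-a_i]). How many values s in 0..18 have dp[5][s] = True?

i\s   0   1   2   3   4   5   6   7   8   9  10  11  12  13  14  15  16  17  18
  0   T   F   F   F   F   F   F   F   F   F   F   F   F   F   F   F   F   F   F
  1   T   T   F   F   F   F   F   F   F   F   F   F   F   F   F   F   F   F   F
  2   T   T   F   T   T   F   F   F   F   F   F   F   F   F   F   F   F   F   F
  3   T   T   F   T   T   F   T   T   F   F   F   F   F   F   F   F   F   F   F
  4   T   T   T   T   T   T   T   T   T   F   F   F   F   F   F   F   F   F   F
  5   T   T   T   T   T   T   T   T   T   T   T   T   T   T   T   T   T   T   F
  6   T   T   T   T   T   T   T   T   T   T   T   T   T   T   T   T   T   T   T

18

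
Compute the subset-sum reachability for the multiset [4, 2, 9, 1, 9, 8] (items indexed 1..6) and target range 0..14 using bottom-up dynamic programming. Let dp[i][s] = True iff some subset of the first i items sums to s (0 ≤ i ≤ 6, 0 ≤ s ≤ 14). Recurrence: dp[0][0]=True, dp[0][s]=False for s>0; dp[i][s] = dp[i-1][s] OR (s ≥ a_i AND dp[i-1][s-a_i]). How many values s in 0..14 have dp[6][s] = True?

15

i\s   0   1   2   3   4   5   6   7   8   9  10  11  12  13  14
  0   T   F   F   F   F   F   F   F   F   F   F   F   F   F   F
  1   T   F   F   F   T   F   F   F   F   F   F   F   F   F   F
  2   T   F   T   F   T   F   T   F   F   F   F   F   F   F   F
  3   T   F   T   F   T   F   T   F   F   T   F   T   F   T   F
  4   T   T   T   T   T   T   T   T   F   T   T   T   T   T   T
  5   T   T   T   T   T   T   T   T   F   T   T   T   T   T   T
  6   T   T   T   T   T   T   T   T   T   T   T   T   T   T   T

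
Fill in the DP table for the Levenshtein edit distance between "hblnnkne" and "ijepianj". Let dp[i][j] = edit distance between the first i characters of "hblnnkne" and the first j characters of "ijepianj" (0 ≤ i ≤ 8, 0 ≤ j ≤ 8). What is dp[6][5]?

   ''  i  j  e  p  i  a  n  j
''  0  1  2  3  4  5  6  7  8
 h  1  1  2  3  4  5  6  7  8
 b  2  2  2  3  4  5  6  7  8
 l  3  3  3  3  4  5  6  7  8
 n  4  4  4  4  4  5  6  6  7
 n  5  5  5  5  5  5  6  6  7
 k  6  6  6  6  6  6  6  7  7
 n  7  7  7  7  7  7  7  6  7
 e  8  8  8  7  8  8  8  7  7

6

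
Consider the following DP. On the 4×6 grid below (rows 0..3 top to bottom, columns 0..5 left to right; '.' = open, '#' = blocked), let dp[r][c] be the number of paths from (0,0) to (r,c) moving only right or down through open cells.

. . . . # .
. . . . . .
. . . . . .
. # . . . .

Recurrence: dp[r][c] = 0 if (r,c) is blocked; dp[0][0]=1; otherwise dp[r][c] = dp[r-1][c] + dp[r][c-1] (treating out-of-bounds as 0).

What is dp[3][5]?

48

r\c   0   1   2   3   4   5
  0   1   1   1   1   0   0
  1   1   2   3   4   4   4
  2   1   3   6  10  14  18
  3   1   0   6  16  30  48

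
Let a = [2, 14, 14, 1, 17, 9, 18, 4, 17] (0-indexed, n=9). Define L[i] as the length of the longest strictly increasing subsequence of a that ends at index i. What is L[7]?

   i    0    1    2    3    4    5    6    7    8
a[i]    2   14   14    1   17    9   18    4   17
L[i]    1    2    2    1    3    2    4    2    3

2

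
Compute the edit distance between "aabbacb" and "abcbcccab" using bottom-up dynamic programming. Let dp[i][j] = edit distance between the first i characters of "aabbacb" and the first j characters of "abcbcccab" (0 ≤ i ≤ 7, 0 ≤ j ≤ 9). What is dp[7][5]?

   ''  a  b  c  b  c  c  c  a  b
''  0  1  2  3  4  5  6  7  8  9
 a  1  0  1  2  3  4  5  6  7  8
 a  2  1  1  2  3  4  5  6  6  7
 b  3  2  1  2  2  3  4  5  6  6
 b  4  3  2  2  2  3  4  5  6  6
 a  5  4  3  3  3  3  4  5  5  6
 c  6  5  4  3  4  3  3  4  5  6
 b  7  6  5  4  3  4  4  4  5  5

4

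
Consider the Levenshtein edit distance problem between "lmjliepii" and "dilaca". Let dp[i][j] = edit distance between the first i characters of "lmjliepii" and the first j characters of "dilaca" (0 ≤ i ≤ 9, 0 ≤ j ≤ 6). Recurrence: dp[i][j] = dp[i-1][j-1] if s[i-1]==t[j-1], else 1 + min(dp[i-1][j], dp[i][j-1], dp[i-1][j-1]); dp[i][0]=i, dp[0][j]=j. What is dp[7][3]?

6

   ''  d  i  l  a  c  a
''  0  1  2  3  4  5  6
 l  1  1  2  2  3  4  5
 m  2  2  2  3  3  4  5
 j  3  3  3  3  4  4  5
 l  4  4  4  3  4  5  5
 i  5  5  4  4  4  5  6
 e  6  6  5  5  5  5  6
 p  7  7  6  6  6  6  6
 i  8  8  7  7  7  7  7
 i  9  9  8  8  8  8  8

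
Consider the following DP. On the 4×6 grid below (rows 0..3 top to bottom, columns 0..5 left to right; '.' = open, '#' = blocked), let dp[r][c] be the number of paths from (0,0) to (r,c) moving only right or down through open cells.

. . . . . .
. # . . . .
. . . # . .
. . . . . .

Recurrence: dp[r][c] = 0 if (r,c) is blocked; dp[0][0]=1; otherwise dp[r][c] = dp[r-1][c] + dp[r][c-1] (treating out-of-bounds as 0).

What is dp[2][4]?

3

r\c   0   1   2   3   4   5
  0   1   1   1   1   1   1
  1   1   0   1   2   3   4
  2   1   1   2   0   3   7
  3   1   2   4   4   7  14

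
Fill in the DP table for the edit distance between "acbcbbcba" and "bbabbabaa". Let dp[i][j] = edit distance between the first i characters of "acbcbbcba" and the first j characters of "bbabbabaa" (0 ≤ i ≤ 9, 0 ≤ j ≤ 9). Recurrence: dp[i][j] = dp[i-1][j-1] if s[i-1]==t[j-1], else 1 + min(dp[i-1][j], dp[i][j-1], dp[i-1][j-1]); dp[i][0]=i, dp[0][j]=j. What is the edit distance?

   ''  b  b  a  b  b  a  b  a  a
''  0  1  2  3  4  5  6  7  8  9
 a  1  1  2  2  3  4  5  6  7  8
 c  2  2  2  3  3  4  5  6  7  8
 b  3  2  2  3  3  3  4  5  6  7
 c  4  3  3  3  4  4  4  5  6  7
 b  5  4  3  4  3  4  5  4  5  6
 b  6  5  4  4  4  3  4  5  5  6
 c  7  6  5  5  5  4  4  5  6  6
 b  8  7  6  6  5  5  5  4  5  6
 a  9  8  7  6  6  6  5  5  4  5

5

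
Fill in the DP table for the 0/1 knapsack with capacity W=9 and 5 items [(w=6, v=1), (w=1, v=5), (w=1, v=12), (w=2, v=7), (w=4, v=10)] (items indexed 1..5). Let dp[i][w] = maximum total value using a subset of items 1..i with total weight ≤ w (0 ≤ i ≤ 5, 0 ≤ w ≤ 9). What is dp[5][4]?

24

i\w   0   1   2   3   4   5   6   7   8   9
  0   0   0   0   0   0   0   0   0   0   0
  1   0   0   0   0   0   0   1   1   1   1
  2   0   5   5   5   5   5   5   6   6   6
  3   0  12  17  17  17  17  17  17  18  18
  4   0  12  17  19  24  24  24  24  24  24
  5   0  12  17  19  24  24  27  29  34  34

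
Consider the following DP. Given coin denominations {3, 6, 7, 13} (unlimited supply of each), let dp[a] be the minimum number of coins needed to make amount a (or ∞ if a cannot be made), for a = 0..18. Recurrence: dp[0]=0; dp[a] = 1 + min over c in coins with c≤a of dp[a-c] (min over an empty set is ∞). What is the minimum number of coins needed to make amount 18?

 a  0  1  2  3  4  5  6  7  8  9 10 11 12 13 14 15 16 17 18
dp  0  -  -  1  -  -  1  1  -  2  2  -  2  1  2  3  2  3  3
(- denotes ∞ / unreachable)

3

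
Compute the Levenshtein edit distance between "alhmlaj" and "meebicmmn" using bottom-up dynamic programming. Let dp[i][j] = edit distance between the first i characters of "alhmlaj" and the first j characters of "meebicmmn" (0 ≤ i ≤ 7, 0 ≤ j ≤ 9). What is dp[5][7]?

   ''  m  e  e  b  i  c  m  m  n
''  0  1  2  3  4  5  6  7  8  9
 a  1  1  2  3  4  5  6  7  8  9
 l  2  2  2  3  4  5  6  7  8  9
 h  3  3  3  3  4  5  6  7  8  9
 m  4  3  4  4  4  5  6  6  7  8
 l  5  4  4  5  5  5  6  7  7  8
 a  6  5  5  5  6  6  6  7  8  8
 j  7  6  6  6  6  7  7  7  8  9

7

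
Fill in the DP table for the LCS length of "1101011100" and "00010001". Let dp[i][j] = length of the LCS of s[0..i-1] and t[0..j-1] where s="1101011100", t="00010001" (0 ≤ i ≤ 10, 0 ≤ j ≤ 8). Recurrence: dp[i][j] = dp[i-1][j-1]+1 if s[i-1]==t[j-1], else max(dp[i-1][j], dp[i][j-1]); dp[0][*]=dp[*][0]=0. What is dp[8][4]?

3

   ''  0  0  0  1  0  0  0  1
''  0  0  0  0  0  0  0  0  0
 1  0  0  0  0  1  1  1  1  1
 1  0  0  0  0  1  1  1  1  2
 0  0  1  1  1  1  2  2  2  2
 1  0  1  1  1  2  2  2  2  3
 0  0  1  2  2  2  3  3  3  3
 1  0  1  2  2  3  3  3  3  4
 1  0  1  2  2  3  3  3  3  4
 1  0  1  2  2  3  3  3  3  4
 0  0  1  2  3  3  4  4  4  4
 0  0  1  2  3  3  4  5  5  5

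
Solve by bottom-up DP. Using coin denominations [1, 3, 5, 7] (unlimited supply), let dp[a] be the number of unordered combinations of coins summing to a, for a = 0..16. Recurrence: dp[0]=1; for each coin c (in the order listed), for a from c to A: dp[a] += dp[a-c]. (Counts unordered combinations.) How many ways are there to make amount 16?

after  coin     0     1     2     3     4     5     6     7     8     9    10    11    12    13    14    15    16
          1     1     1     1     1     1     1     1     1     1     1     1     1     1     1     1     1     1
          3     1     1     1     2     2     2     3     3     3     4     4     4     5     5     5     6     6
          5     1     1     1     2     2     3     4     4     5     6     7     8     9    10    11    13    14
          7     1     1     1     2     2     3     4     5     6     7     9    10    12    14    16    19    21

21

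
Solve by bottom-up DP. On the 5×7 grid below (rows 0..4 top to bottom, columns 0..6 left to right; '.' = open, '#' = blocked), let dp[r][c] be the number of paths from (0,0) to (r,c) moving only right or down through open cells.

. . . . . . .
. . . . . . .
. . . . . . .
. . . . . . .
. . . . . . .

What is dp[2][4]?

r\c   0   1   2   3   4   5   6
  0   1   1   1   1   1   1   1
  1   1   2   3   4   5   6   7
  2   1   3   6  10  15  21  28
  3   1   4  10  20  35  56  84
  4   1   5  15  35  70 126 210

15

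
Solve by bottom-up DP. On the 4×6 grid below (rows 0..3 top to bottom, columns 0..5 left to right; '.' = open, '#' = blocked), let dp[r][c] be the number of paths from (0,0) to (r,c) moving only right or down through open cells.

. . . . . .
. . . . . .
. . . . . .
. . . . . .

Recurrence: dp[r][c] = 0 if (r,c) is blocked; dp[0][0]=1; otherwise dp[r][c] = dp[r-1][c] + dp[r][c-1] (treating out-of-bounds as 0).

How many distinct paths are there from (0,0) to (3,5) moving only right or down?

r\c   0   1   2   3   4   5
  0   1   1   1   1   1   1
  1   1   2   3   4   5   6
  2   1   3   6  10  15  21
  3   1   4  10  20  35  56

56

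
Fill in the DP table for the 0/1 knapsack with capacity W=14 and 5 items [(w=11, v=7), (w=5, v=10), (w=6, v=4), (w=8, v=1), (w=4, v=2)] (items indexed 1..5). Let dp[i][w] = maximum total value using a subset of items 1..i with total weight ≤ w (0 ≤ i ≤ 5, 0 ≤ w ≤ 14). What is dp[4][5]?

i\w   0   1   2   3   4   5   6   7   8   9  10  11  12  13  14
  0   0   0   0   0   0   0   0   0   0   0   0   0   0   0   0
  1   0   0   0   0   0   0   0   0   0   0   0   7   7   7   7
  2   0   0   0   0   0  10  10  10  10  10  10  10  10  10  10
  3   0   0   0   0   0  10  10  10  10  10  10  14  14  14  14
  4   0   0   0   0   0  10  10  10  10  10  10  14  14  14  14
  5   0   0   0   0   2  10  10  10  10  12  12  14  14  14  14

10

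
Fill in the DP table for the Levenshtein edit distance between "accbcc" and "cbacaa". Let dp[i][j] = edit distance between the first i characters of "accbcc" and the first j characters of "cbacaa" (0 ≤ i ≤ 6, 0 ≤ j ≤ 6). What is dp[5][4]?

3

   ''  c  b  a  c  a  a
''  0  1  2  3  4  5  6
 a  1  1  2  2  3  4  5
 c  2  1  2  3  2  3  4
 c  3  2  2  3  3  3  4
 b  4  3  2  3  4  4  4
 c  5  4  3  3  3  4  5
 c  6  5  4  4  3  4  5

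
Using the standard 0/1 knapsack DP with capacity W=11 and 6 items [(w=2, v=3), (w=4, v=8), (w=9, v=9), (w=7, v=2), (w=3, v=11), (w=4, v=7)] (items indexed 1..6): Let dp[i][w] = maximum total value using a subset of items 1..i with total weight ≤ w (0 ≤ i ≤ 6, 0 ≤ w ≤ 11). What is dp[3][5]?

i\w   0   1   2   3   4   5   6   7   8   9  10  11
  0   0   0   0   0   0   0   0   0   0   0   0   0
  1   0   0   3   3   3   3   3   3   3   3   3   3
  2   0   0   3   3   8   8  11  11  11  11  11  11
  3   0   0   3   3   8   8  11  11  11  11  11  12
  4   0   0   3   3   8   8  11  11  11  11  11  12
  5   0   0   3  11  11  14  14  19  19  22  22  22
  6   0   0   3  11  11  14  14  19  19  22  22  26

8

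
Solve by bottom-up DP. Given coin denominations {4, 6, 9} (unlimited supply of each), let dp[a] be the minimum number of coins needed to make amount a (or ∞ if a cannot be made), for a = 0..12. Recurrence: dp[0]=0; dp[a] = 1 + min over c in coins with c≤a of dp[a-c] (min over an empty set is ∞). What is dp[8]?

 a  0  1  2  3  4  5  6  7  8  9 10 11 12
dp  0  -  -  -  1  -  1  -  2  1  2  -  2
(- denotes ∞ / unreachable)

2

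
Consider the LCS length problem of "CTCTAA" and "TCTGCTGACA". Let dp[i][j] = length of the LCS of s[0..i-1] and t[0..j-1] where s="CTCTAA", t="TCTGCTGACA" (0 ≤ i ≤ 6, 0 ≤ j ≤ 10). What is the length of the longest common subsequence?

6

   ''  T  C  T  G  C  T  G  A  C  A
''  0  0  0  0  0  0  0  0  0  0  0
 C  0  0  1  1  1  1  1  1  1  1  1
 T  0  1  1  2  2  2  2  2  2  2  2
 C  0  1  2  2  2  3  3  3  3  3  3
 T  0  1  2  3  3  3  4  4  4  4  4
 A  0  1  2  3  3  3  4  4  5  5  5
 A  0  1  2  3  3  3  4  4  5  5  6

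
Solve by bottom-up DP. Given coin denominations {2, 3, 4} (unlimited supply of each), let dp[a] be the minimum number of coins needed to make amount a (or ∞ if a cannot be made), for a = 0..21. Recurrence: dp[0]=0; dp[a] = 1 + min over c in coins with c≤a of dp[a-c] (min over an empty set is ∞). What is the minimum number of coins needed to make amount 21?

6

 a  0  1  2  3  4  5  6  7  8  9 10 11 12 13 14 15 16 17 18 19 20 21
dp  0  -  1  1  1  2  2  2  2  3  3  3  3  4  4  4  4  5  5  5  5  6
(- denotes ∞ / unreachable)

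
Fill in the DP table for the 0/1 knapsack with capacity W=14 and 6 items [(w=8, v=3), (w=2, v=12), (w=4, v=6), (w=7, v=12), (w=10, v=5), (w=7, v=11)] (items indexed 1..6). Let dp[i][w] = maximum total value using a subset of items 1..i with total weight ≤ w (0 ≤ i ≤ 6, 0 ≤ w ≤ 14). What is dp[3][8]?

18

i\w   0   1   2   3   4   5   6   7   8   9  10  11  12  13  14
  0   0   0   0   0   0   0   0   0   0   0   0   0   0   0   0
  1   0   0   0   0   0   0   0   0   3   3   3   3   3   3   3
  2   0   0  12  12  12  12  12  12  12  12  15  15  15  15  15
  3   0   0  12  12  12  12  18  18  18  18  18  18  18  18  21
  4   0   0  12  12  12  12  18  18  18  24  24  24  24  30  30
  5   0   0  12  12  12  12  18  18  18  24  24  24  24  30  30
  6   0   0  12  12  12  12  18  18  18  24  24  24  24  30  30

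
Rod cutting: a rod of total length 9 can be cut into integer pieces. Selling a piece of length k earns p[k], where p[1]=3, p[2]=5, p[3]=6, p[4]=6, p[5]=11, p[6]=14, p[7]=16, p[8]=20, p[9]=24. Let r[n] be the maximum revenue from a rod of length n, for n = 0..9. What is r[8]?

24

   n    0    1    2    3    4    5    6    7    8    9
r[n]    0    3    6    9   12   15   18   21   24   27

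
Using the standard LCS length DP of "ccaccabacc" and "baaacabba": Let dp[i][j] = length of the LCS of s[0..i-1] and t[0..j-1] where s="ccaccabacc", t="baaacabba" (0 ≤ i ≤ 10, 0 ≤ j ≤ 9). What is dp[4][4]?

   ''  b  a  a  a  c  a  b  b  a
''  0  0  0  0  0  0  0  0  0  0
 c  0  0  0  0  0  1  1  1  1  1
 c  0  0  0  0  0  1  1  1  1  1
 a  0  0  1  1  1  1  2  2  2  2
 c  0  0  1  1  1  2  2  2  2  2
 c  0  0  1  1  1  2  2  2  2  2
 a  0  0  1  2  2  2  3  3  3  3
 b  0  1  1  2  2  2  3  4  4  4
 a  0  1  2  2  3  3  3  4  4  5
 c  0  1  2  2  3  4  4  4  4  5
 c  0  1  2  2  3  4  4  4  4  5

1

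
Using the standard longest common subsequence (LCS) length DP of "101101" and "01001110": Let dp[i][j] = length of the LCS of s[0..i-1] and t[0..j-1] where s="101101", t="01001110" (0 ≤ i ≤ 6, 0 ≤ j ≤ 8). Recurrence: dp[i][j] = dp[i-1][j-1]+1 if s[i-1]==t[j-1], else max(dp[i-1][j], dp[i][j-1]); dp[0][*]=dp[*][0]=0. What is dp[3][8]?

   ''  0  1  0  0  1  1  1  0
''  0  0  0  0  0  0  0  0  0
 1  0  0  1  1  1  1  1  1  1
 0  0  1  1  2  2  2  2  2  2
 1  0  1  2  2  2  3  3  3  3
 1  0  1  2  2  2  3  4  4  4
 0  0  1  2  3  3  3  4  4  5
 1  0  1  2  3  3  4  4  5  5

3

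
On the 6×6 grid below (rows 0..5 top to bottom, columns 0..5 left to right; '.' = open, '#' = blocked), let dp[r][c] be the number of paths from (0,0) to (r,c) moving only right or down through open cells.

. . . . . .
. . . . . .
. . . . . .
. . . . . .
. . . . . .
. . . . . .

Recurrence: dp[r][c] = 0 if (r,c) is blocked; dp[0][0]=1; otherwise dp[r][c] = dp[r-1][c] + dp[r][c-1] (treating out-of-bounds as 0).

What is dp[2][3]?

10

r\c   0   1   2   3   4   5
  0   1   1   1   1   1   1
  1   1   2   3   4   5   6
  2   1   3   6  10  15  21
  3   1   4  10  20  35  56
  4   1   5  15  35  70 126
  5   1   6  21  56 126 252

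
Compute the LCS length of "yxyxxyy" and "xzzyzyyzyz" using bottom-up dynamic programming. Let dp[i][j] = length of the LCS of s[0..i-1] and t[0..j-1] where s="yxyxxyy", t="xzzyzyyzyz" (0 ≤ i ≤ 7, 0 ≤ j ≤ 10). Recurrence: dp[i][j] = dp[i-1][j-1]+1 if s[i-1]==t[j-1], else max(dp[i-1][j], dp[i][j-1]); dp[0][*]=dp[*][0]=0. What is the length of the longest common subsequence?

   ''  x  z  z  y  z  y  y  z  y  z
''  0  0  0  0  0  0  0  0  0  0  0
 y  0  0  0  0  1  1  1  1  1  1  1
 x  0  1  1  1  1  1  1  1  1  1  1
 y  0  1  1  1  2  2  2  2  2  2  2
 x  0  1  1  1  2  2  2  2  2  2  2
 x  0  1  1  1  2  2  2  2  2  2  2
 y  0  1  1  1  2  2  3  3  3  3  3
 y  0  1  1  1  2  2  3  4  4  4  4

4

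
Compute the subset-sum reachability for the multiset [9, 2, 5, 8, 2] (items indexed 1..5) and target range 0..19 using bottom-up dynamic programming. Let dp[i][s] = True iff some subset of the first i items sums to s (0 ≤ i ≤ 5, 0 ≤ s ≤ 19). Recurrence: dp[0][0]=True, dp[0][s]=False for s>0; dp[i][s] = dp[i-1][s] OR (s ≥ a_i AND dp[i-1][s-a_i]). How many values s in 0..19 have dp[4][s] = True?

14

i\s   0   1   2   3   4   5   6   7   8   9  10  11  12  13  14  15  16  17  18  19
  0   T   F   F   F   F   F   F   F   F   F   F   F   F   F   F   F   F   F   F   F
  1   T   F   F   F   F   F   F   F   F   T   F   F   F   F   F   F   F   F   F   F
  2   T   F   T   F   F   F   F   F   F   T   F   T   F   F   F   F   F   F   F   F
  3   T   F   T   F   F   T   F   T   F   T   F   T   F   F   T   F   T   F   F   F
  4   T   F   T   F   F   T   F   T   T   T   T   T   F   T   T   T   T   T   F   T
  5   T   F   T   F   T   T   F   T   T   T   T   T   T   T   T   T   T   T   T   T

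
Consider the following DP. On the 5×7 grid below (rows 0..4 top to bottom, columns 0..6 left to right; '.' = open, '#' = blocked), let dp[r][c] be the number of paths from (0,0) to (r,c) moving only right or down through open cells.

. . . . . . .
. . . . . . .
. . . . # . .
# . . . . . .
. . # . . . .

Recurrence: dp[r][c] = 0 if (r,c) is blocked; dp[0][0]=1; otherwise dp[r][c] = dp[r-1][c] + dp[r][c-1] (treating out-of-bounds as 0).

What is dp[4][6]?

101

r\c   0   1   2   3   4   5   6
  0   1   1   1   1   1   1   1
  1   1   2   3   4   5   6   7
  2   1   3   6  10   0   6  13
  3   0   3   9  19  19  25  38
  4   0   3   0  19  38  63 101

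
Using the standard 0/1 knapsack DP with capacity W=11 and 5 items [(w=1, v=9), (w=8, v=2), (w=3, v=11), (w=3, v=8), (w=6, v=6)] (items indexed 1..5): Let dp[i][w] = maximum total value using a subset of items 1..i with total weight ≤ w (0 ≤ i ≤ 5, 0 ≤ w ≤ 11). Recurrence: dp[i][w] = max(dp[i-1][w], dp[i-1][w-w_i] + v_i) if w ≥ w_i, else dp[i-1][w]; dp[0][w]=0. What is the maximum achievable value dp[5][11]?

28

i\w   0   1   2   3   4   5   6   7   8   9  10  11
  0   0   0   0   0   0   0   0   0   0   0   0   0
  1   0   9   9   9   9   9   9   9   9   9   9   9
  2   0   9   9   9   9   9   9   9   9  11  11  11
  3   0   9   9  11  20  20  20  20  20  20  20  20
  4   0   9   9  11  20  20  20  28  28  28  28  28
  5   0   9   9  11  20  20  20  28  28  28  28  28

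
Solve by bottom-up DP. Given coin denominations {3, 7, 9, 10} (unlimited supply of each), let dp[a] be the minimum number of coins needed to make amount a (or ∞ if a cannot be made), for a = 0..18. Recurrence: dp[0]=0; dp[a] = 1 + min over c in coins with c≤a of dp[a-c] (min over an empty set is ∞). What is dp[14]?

2

 a  0  1  2  3  4  5  6  7  8  9 10 11 12 13 14 15 16 17 18
dp  0  -  -  1  -  -  2  1  -  1  1  -  2  2  2  3  2  2  2
(- denotes ∞ / unreachable)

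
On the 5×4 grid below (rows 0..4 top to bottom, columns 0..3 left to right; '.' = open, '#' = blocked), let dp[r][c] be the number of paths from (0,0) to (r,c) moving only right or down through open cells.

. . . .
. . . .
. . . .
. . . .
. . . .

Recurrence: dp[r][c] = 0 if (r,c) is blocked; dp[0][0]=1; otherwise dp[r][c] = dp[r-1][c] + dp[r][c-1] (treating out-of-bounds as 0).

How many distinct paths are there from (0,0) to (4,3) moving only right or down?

r\c   0   1   2   3
  0   1   1   1   1
  1   1   2   3   4
  2   1   3   6  10
  3   1   4  10  20
  4   1   5  15  35

35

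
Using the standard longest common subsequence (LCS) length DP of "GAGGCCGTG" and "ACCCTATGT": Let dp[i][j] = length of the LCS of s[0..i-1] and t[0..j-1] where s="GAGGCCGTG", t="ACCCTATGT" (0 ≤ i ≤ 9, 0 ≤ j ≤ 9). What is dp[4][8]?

   ''  A  C  C  C  T  A  T  G  T
''  0  0  0  0  0  0  0  0  0  0
 G  0  0  0  0  0  0  0  0  1  1
 A  0  1  1  1  1  1  1  1  1  1
 G  0  1  1  1  1  1  1  1  2  2
 G  0  1  1  1  1  1  1  1  2  2
 C  0  1  2  2  2  2  2  2  2  2
 C  0  1  2  3  3  3  3  3  3  3
 G  0  1  2  3  3  3  3  3  4  4
 T  0  1  2  3  3  4  4  4  4  5
 G  0  1  2  3  3  4  4  4  5  5

2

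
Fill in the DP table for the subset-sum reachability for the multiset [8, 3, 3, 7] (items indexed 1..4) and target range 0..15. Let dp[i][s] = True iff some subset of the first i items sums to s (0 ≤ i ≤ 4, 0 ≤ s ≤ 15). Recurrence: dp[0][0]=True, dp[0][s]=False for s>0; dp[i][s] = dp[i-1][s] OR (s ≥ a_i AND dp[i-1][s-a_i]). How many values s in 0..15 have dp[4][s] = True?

i\s   0   1   2   3   4   5   6   7   8   9  10  11  12  13  14  15
  0   T   F   F   F   F   F   F   F   F   F   F   F   F   F   F   F
  1   T   F   F   F   F   F   F   F   T   F   F   F   F   F   F   F
  2   T   F   F   T   F   F   F   F   T   F   F   T   F   F   F   F
  3   T   F   F   T   F   F   T   F   T   F   F   T   F   F   T   F
  4   T   F   F   T   F   F   T   T   T   F   T   T   F   T   T   T

10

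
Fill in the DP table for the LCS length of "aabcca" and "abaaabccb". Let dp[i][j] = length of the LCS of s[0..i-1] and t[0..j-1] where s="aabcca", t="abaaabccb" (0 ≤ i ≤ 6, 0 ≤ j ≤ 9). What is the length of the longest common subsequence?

   ''  a  b  a  a  a  b  c  c  b
''  0  0  0  0  0  0  0  0  0  0
 a  0  1  1  1  1  1  1  1  1  1
 a  0  1  1  2  2  2  2  2  2  2
 b  0  1  2  2  2  2  3  3  3  3
 c  0  1  2  2  2  2  3  4  4  4
 c  0  1  2  2  2  2  3  4  5  5
 a  0  1  2  3  3  3  3  4  5  5

5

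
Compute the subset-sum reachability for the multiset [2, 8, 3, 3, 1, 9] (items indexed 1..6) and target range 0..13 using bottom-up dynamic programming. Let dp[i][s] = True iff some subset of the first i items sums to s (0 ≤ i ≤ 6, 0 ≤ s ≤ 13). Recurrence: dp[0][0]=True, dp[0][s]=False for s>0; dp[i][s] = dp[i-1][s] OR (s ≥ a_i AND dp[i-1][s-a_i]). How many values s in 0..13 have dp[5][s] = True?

14

i\s   0   1   2   3   4   5   6   7   8   9  10  11  12  13
  0   T   F   F   F   F   F   F   F   F   F   F   F   F   F
  1   T   F   T   F   F   F   F   F   F   F   F   F   F   F
  2   T   F   T   F   F   F   F   F   T   F   T   F   F   F
  3   T   F   T   T   F   T   F   F   T   F   T   T   F   T
  4   T   F   T   T   F   T   T   F   T   F   T   T   F   T
  5   T   T   T   T   T   T   T   T   T   T   T   T   T   T
  6   T   T   T   T   T   T   T   T   T   T   T   T   T   T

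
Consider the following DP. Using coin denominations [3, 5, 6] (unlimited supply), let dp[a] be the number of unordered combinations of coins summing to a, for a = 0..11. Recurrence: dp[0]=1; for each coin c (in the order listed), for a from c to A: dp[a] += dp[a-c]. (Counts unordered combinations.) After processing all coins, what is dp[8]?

1

after  coin     0     1     2     3     4     5     6     7     8     9    10    11
          3     1     0     0     1     0     0     1     0     0     1     0     0
          5     1     0     0     1     0     1     1     0     1     1     1     1
          6     1     0     0     1     0     1     2     0     1     2     1     2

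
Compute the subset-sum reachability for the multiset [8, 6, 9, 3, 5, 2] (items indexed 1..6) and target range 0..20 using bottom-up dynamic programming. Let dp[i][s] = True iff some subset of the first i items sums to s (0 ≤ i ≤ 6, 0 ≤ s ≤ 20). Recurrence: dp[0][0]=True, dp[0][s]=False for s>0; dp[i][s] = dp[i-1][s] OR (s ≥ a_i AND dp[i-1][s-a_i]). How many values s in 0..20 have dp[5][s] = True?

i\s   0   1   2   3   4   5   6   7   8   9  10  11  12  13  14  15  16  17  18  19  20
  0   T   F   F   F   F   F   F   F   F   F   F   F   F   F   F   F   F   F   F   F   F
  1   T   F   F   F   F   F   F   F   T   F   F   F   F   F   F   F   F   F   F   F   F
  2   T   F   F   F   F   F   T   F   T   F   F   F   F   F   T   F   F   F   F   F   F
  3   T   F   F   F   F   F   T   F   T   T   F   F   F   F   T   T   F   T   F   F   F
  4   T   F   F   T   F   F   T   F   T   T   F   T   T   F   T   T   F   T   T   F   T
  5   T   F   F   T   F   T   T   F   T   T   F   T   T   T   T   T   T   T   T   T   T
  6   T   F   T   T   F   T   T   T   T   T   T   T   T   T   T   T   T   T   T   T   T

16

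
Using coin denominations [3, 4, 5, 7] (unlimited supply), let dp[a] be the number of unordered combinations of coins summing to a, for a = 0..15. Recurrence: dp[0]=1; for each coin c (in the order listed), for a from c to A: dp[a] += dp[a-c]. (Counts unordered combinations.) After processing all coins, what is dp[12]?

after  coin     0     1     2     3     4     5     6     7     8     9    10    11    12    13    14    15
          3     1     0     0     1     0     0     1     0     0     1     0     0     1     0     0     1
          4     1     0     0     1     1     0     1     1     1     1     1     1     2     1     1     2
          5     1     0     0     1     1     1     1     1     2     2     2     2     3     3     3     4
          7     1     0     0     1     1     1     1     2     2     2     3     3     4     4     5     6

4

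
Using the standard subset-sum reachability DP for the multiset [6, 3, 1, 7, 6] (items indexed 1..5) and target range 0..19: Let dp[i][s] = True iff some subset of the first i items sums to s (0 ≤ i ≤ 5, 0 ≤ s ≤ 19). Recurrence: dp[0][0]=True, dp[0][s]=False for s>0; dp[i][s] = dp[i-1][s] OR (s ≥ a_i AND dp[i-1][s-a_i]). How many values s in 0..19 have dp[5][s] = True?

i\s   0   1   2   3   4   5   6   7   8   9  10  11  12  13  14  15  16  17  18  19
  0   T   F   F   F   F   F   F   F   F   F   F   F   F   F   F   F   F   F   F   F
  1   T   F   F   F   F   F   T   F   F   F   F   F   F   F   F   F   F   F   F   F
  2   T   F   F   T   F   F   T   F   F   T   F   F   F   F   F   F   F   F   F   F
  3   T   T   F   T   T   F   T   T   F   T   T   F   F   F   F   F   F   F   F   F
  4   T   T   F   T   T   F   T   T   T   T   T   T   F   T   T   F   T   T   F   F
  5   T   T   F   T   T   F   T   T   T   T   T   T   T   T   T   T   T   T   F   T

17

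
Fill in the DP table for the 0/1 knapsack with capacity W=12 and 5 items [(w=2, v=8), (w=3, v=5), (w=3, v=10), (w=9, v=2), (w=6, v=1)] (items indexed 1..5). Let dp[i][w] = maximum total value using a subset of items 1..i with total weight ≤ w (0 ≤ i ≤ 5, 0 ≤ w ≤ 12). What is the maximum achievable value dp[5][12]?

23

i\w   0   1   2   3   4   5   6   7   8   9  10  11  12
  0   0   0   0   0   0   0   0   0   0   0   0   0   0
  1   0   0   8   8   8   8   8   8   8   8   8   8   8
  2   0   0   8   8   8  13  13  13  13  13  13  13  13
  3   0   0   8  10  10  18  18  18  23  23  23  23  23
  4   0   0   8  10  10  18  18  18  23  23  23  23  23
  5   0   0   8  10  10  18  18  18  23  23  23  23  23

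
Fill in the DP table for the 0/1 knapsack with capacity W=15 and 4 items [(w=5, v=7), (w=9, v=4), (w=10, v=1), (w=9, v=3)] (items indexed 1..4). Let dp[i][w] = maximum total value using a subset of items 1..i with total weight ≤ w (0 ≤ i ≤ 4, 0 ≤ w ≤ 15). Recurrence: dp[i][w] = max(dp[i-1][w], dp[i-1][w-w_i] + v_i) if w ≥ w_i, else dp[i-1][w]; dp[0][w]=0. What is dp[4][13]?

7

i\w   0   1   2   3   4   5   6   7   8   9  10  11  12  13  14  15
  0   0   0   0   0   0   0   0   0   0   0   0   0   0   0   0   0
  1   0   0   0   0   0   7   7   7   7   7   7   7   7   7   7   7
  2   0   0   0   0   0   7   7   7   7   7   7   7   7   7  11  11
  3   0   0   0   0   0   7   7   7   7   7   7   7   7   7  11  11
  4   0   0   0   0   0   7   7   7   7   7   7   7   7   7  11  11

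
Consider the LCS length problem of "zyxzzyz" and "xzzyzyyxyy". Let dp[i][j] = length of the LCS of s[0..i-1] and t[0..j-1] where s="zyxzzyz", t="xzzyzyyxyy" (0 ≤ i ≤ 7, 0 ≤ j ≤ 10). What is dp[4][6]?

   ''  x  z  z  y  z  y  y  x  y  y
''  0  0  0  0  0  0  0  0  0  0  0
 z  0  0  1  1  1  1  1  1  1  1  1
 y  0  0  1  1  2  2  2  2  2  2  2
 x  0  1  1  1  2  2  2  2  3  3  3
 z  0  1  2  2  2  3  3  3  3  3  3
 z  0  1  2  3  3  3  3  3  3  3  3
 y  0  1  2  3  4  4  4  4  4  4  4
 z  0  1  2  3  4  5  5  5  5  5  5

3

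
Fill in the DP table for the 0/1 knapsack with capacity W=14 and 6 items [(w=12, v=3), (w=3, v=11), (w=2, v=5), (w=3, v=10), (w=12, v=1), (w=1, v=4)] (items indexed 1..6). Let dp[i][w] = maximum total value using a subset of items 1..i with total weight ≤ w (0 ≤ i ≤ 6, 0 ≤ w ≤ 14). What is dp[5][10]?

26

i\w   0   1   2   3   4   5   6   7   8   9  10  11  12  13  14
  0   0   0   0   0   0   0   0   0   0   0   0   0   0   0   0
  1   0   0   0   0   0   0   0   0   0   0   0   0   3   3   3
  2   0   0   0  11  11  11  11  11  11  11  11  11  11  11  11
  3   0   0   5  11  11  16  16  16  16  16  16  16  16  16  16
  4   0   0   5  11  11  16  21  21  26  26  26  26  26  26  26
  5   0   0   5  11  11  16  21  21  26  26  26  26  26  26  26
  6   0   4   5  11  15  16  21  25  26  30  30  30  30  30  30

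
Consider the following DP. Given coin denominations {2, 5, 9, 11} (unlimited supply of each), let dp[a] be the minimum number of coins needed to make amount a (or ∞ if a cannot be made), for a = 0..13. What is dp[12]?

3

 a  0  1  2  3  4  5  6  7  8  9 10 11 12 13
dp  0  -  1  -  2  1  3  2  4  1  2  1  3  2
(- denotes ∞ / unreachable)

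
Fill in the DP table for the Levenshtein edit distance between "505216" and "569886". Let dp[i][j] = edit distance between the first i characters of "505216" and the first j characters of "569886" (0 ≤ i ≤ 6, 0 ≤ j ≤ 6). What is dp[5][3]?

   ''  5  6  9  8  8  6
''  0  1  2  3  4  5  6
 5  1  0  1  2  3  4  5
 0  2  1  1  2  3  4  5
 5  3  2  2  2  3  4  5
 2  4  3  3  3  3  4  5
 1  5  4  4  4  4  4  5
 6  6  5  4  5  5  5  4

4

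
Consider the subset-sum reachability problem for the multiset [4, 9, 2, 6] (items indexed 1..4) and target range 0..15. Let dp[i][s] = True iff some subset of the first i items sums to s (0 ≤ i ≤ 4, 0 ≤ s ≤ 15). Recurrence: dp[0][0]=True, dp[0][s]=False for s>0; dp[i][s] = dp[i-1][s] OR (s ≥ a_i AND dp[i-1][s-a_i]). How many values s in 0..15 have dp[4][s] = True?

i\s   0   1   2   3   4   5   6   7   8   9  10  11  12  13  14  15
  0   T   F   F   F   F   F   F   F   F   F   F   F   F   F   F   F
  1   T   F   F   F   T   F   F   F   F   F   F   F   F   F   F   F
  2   T   F   F   F   T   F   F   F   F   T   F   F   F   T   F   F
  3   T   F   T   F   T   F   T   F   F   T   F   T   F   T   F   T
  4   T   F   T   F   T   F   T   F   T   T   T   T   T   T   F   T

11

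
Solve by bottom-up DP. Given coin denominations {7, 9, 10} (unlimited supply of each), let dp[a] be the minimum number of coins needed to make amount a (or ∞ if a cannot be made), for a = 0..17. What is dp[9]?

 a  0  1  2  3  4  5  6  7  8  9 10 11 12 13 14 15 16 17
dp  0  -  -  -  -  -  -  1  -  1  1  -  -  -  2  -  2  2
(- denotes ∞ / unreachable)

1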